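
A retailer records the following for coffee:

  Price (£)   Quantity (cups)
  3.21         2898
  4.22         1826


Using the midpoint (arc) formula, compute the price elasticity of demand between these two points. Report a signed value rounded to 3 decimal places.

%ΔQ = (1826 − 2898) / [(2898 + 1826)/2] = -1072/2362 = -0.453852…
%ΔP = (4.22 − 3.21) / [(3.21 + 4.22)/2] = 1.01/3.715 = 0.271870…
Arc Ed = %ΔQ / %ΔP = (-1072/2362) / (1.01/3.715) = -1.66936…

-1.669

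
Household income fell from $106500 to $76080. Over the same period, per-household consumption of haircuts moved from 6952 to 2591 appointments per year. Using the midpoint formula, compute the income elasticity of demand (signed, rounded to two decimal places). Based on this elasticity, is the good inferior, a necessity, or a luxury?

2.74; luxury

%ΔQ = (2591 − 6952)/[( 6952 + 2591)/2] = -4361/4771.5 = -0.913968…
%ΔIncome = (76080 − 106500)/[( 106500 + 76080)/2] = -30420/91290 = -0.333223…
E_income = (-4361/4771.5) / (-30420/91290) = 2.7428…
E_income > 1 ⇒ normal good, luxury.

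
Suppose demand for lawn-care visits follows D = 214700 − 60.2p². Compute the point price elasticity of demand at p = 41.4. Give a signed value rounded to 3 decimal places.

dD/dp = −2·60.2·p = -4984.56. At p = 41.4, D = 111519.608.
Ed = (dD/dp)·(p/D) = (-4984.56) × (41.4/111519.608) = -1.85044…

-1.850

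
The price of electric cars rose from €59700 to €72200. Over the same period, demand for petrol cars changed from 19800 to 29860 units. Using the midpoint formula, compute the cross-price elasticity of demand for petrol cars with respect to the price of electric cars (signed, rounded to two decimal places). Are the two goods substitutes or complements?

%ΔQ_{petrol cars} = (29860 − 19800)/avg = 10060/24830 = 0.405155…
%ΔP_{electric cars} = (72200 − 59700)/avg = 12500/65950 = 0.189537…
E_cross = (10060/24830) / (12500/65950) = 2.1375…
E_cross > 0 ⇒ the goods are substitutes.

2.14; substitutes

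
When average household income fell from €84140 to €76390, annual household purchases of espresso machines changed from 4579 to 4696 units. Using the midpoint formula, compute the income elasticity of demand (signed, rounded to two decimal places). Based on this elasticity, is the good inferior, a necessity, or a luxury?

%ΔQ = (4696 − 4579)/[( 4579 + 4696)/2] = 117/4637.5 = 0.025229…
%ΔIncome = (76390 − 84140)/[( 84140 + 76390)/2] = -7750/80265 = -0.096555…
E_income = (117/4637.5) / (-7750/80265) = -0.2612…
E_income < 0 ⇒ inferior good.

-0.26; inferior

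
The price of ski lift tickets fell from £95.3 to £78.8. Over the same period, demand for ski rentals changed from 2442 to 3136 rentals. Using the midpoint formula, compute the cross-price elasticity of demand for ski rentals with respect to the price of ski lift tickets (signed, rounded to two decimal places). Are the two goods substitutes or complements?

-1.31; complements

%ΔQ_{ski rentals} = (3136 − 2442)/avg = 694/2789 = 0.248834…
%ΔP_{ski lift tickets} = (78.8 − 95.3)/avg = -16.5/87.05 = -0.189546…
E_cross = (694/2789) / (-16.5/87.05) = -1.3127…
E_cross < 0 ⇒ the goods are complements.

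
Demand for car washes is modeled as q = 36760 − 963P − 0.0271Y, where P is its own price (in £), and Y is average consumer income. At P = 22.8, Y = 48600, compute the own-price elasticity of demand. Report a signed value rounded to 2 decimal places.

-1.63

At the given values, q = 36760 − 963(22.8) − 0.0271(48600) = 13486.54.
∂q/∂P = −963.
E = (-963) × (22.8/13486.54) = -1.6280…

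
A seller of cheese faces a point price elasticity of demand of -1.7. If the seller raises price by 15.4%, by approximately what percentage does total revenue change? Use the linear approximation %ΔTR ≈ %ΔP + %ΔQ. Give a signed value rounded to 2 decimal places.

-10.78%

%ΔQ ≈ Ed × %ΔP = (-1.7) × (+15.4%) = -26.1800%
%ΔTR ≈ %ΔP + %ΔQ = (+15.4%) + (-26.1800%) = -10.7800%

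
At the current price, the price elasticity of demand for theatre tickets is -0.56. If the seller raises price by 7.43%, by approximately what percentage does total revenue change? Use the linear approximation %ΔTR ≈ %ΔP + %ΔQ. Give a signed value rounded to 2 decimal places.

+3.27%

%ΔQ ≈ Ed × %ΔP = (-0.56) × (+7.43%) = -4.1608%
%ΔTR ≈ %ΔP + %ΔQ = (+7.43%) + (-4.1608%) = +3.2692%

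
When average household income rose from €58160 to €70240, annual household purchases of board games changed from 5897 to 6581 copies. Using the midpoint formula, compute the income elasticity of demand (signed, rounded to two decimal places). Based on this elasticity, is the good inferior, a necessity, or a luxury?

0.58; necessity

%ΔQ = (6581 − 5897)/[( 5897 + 6581)/2] = 684/6239 = 0.109632…
%ΔIncome = (70240 − 58160)/[( 58160 + 70240)/2] = 12080/64200 = 0.188161…
E_income = (684/6239) / (12080/64200) = 0.5826…
0 < E_income < 1 ⇒ normal good, necessity.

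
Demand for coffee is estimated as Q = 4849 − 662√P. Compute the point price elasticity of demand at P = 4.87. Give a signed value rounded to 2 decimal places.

dQ/dP = −662/(2√P) = -149.99. At P = 4.87, Q = 3388.09.
Ed = (dQ/dP)·(P/Q) = (-149.99) × (4.87/3388.09) = -0.2155…

-0.22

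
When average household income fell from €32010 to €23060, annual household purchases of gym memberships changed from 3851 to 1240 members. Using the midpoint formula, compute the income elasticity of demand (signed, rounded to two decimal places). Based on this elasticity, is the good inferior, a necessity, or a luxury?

3.16; luxury

%ΔQ = (1240 − 3851)/[( 3851 + 1240)/2] = -2611/2545.5 = -1.025731…
%ΔIncome = (23060 − 32010)/[( 32010 + 23060)/2] = -8950/27535 = -0.325040…
E_income = (-2611/2545.5) / (-8950/27535) = 3.1557…
E_income > 1 ⇒ normal good, luxury.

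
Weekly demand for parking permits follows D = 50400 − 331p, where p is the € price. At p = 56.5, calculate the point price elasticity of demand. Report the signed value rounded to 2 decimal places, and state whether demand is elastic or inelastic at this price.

-0.59; inelastic

dD/dp = −331. At p = 56.5, D = 50400 − 331(56.5) = 31698.5.
Ed = (dD/dp)·(p/D) = −331 × (56.5/31698.5) = -0.5899…
|Ed| = 0.59 < 1, so demand is inelastic.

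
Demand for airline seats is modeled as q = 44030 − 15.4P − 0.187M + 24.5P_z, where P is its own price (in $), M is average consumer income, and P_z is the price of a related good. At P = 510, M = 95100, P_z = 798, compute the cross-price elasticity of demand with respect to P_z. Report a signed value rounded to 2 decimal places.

0.52

At the given values, q = 44030 − 15.4(510) − 0.187(95100) + 24.5(798) = 37943.3.
∂q/∂P_z = 24.5.
E = (24.5) × (798/37943.3) = 0.5152…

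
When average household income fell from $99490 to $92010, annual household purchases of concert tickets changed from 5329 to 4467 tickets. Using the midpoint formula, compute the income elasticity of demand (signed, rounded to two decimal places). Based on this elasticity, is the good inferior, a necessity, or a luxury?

%ΔQ = (4467 − 5329)/[( 5329 + 4467)/2] = -862/4898 = -0.175990…
%ΔIncome = (92010 − 99490)/[( 99490 + 92010)/2] = -7480/95750 = -0.078120…
E_income = (-862/4898) / (-7480/95750) = 2.2528…
E_income > 1 ⇒ normal good, luxury.

2.25; luxury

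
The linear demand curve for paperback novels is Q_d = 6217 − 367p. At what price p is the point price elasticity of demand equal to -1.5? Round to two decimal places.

10.16

Ed = −367p/(6217 − 367p). Set this equal to -1.5:
367p = 1.5·(6217 − 367p) ⇒ 367p(1 + 1.5) = 1.5·6217
p = 1.5·6217 / (367·2.5) = 10.1640…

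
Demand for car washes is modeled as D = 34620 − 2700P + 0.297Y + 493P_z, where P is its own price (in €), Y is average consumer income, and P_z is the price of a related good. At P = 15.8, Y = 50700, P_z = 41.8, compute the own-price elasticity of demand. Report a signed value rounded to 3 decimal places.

-1.544

At the given values, D = 34620 − 2700(15.8) + 0.297(50700) + 493(41.8) = 27625.3.
∂D/∂P = −2700.
E = (-2700) × (15.8/27625.3) = -1.54423…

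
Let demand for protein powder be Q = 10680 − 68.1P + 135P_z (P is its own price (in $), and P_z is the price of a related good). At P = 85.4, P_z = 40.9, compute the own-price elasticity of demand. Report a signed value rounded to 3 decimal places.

-0.560

At the given values, Q = 10680 − 68.1(85.4) + 135(40.9) = 10385.76.
∂Q/∂P = −68.1.
E = (-68.1) × (85.4/10385.76) = -0.55997…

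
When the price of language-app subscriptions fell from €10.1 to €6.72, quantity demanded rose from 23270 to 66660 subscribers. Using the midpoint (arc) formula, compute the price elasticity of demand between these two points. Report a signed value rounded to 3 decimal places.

-2.401

%ΔQ = (66660 − 23270) / [(23270 + 66660)/2] = 43390/44965 = 0.964972…
%ΔP = (6.72 − 10.1) / [(10.1 + 6.72)/2] = -3.38/8.41 = -0.401902…
Arc Ed = %ΔQ / %ΔP = (43390/44965) / (-3.38/8.41) = -2.40101…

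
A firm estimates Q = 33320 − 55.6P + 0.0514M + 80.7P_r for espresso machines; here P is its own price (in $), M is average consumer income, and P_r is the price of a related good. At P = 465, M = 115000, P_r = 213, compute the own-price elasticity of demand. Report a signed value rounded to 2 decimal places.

-0.85

At the given values, Q = 33320 − 55.6(465) + 0.0514(115000) + 80.7(213) = 30566.1.
∂Q/∂P = −55.6.
E = (-55.6) × (465/30566.1) = -0.8458…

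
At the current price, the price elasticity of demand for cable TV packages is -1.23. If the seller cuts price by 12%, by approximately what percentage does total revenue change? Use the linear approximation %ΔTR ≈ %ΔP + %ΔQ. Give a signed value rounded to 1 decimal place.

+2.8%

%ΔQ ≈ Ed × %ΔP = (-1.23) × (-12%) = +14.7600%
%ΔTR ≈ %ΔP + %ΔQ = (-12%) + (+14.7600%) = +2.7600%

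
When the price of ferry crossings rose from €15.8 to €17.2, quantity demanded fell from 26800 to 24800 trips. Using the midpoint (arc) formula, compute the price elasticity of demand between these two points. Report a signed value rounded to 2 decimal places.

%ΔQ = (24800 − 26800) / [(26800 + 24800)/2] = -2000/25800 = -0.077519…
%ΔP = (17.2 − 15.8) / [(15.8 + 17.2)/2] = 1.4/16.5 = 0.084848…
Arc Ed = %ΔQ / %ΔP = (-2000/25800) / (1.4/16.5) = -0.9136…

-0.91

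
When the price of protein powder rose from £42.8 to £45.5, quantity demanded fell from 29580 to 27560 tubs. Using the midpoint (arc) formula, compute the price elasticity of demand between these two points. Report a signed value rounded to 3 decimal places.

-1.156

%ΔQ = (27560 − 29580) / [(29580 + 27560)/2] = -2020/28570 = -0.070703…
%ΔP = (45.5 − 42.8) / [(42.8 + 45.5)/2] = 2.7/44.15 = 0.061155…
Arc Ed = %ΔQ / %ΔP = (-2020/28570) / (2.7/44.15) = -1.15613…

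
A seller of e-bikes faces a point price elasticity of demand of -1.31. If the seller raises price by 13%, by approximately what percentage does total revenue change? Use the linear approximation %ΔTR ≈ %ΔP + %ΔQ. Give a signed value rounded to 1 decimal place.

%ΔQ ≈ Ed × %ΔP = (-1.31) × (+13%) = -17.0300%
%ΔTR ≈ %ΔP + %ΔQ = (+13%) + (-17.0300%) = -4.0300%

-4.0%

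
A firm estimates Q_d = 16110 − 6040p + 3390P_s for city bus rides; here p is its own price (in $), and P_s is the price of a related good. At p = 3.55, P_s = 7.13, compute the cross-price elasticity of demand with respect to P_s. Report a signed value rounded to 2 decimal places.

1.28

At the given values, Q_d = 16110 − 6040(3.55) + 3390(7.13) = 18838.7.
∂Q_d/∂P_s = 3390.
E = (3390) × (7.13/18838.7) = 1.2830…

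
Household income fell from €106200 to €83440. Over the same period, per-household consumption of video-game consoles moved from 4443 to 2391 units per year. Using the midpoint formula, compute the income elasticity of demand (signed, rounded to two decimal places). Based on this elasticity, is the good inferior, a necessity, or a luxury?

2.50; luxury

%ΔQ = (2391 − 4443)/[( 4443 + 2391)/2] = -2052/3417 = -0.600526…
%ΔIncome = (83440 − 106200)/[( 106200 + 83440)/2] = -22760/94820 = -0.240033…
E_income = (-2052/3417) / (-22760/94820) = 2.5018…
E_income > 1 ⇒ normal good, luxury.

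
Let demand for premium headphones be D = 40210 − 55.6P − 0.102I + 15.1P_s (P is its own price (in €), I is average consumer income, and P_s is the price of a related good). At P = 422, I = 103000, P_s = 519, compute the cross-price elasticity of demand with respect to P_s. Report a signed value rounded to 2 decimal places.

At the given values, D = 40210 − 55.6(422) − 0.102(103000) + 15.1(519) = 14077.7.
∂D/∂P_s = 15.1.
E = (15.1) × (519/14077.7) = 0.5566…

0.56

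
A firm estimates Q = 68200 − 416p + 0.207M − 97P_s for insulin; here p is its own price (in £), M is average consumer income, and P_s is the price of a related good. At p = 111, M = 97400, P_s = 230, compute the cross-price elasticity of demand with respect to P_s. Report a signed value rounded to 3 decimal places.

At the given values, Q = 68200 − 416(111) + 0.207(97400) − 97(230) = 19875.8.
∂Q/∂P_s = -97.
E = (-97) × (230/19875.8) = -1.12247…

-1.122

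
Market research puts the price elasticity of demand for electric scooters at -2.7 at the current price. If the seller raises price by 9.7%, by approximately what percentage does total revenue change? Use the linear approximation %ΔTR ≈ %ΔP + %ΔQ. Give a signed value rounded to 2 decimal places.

-16.49%

%ΔQ ≈ Ed × %ΔP = (-2.7) × (+9.7%) = -26.1900%
%ΔTR ≈ %ΔP + %ΔQ = (+9.7%) + (-26.1900%) = -16.4900%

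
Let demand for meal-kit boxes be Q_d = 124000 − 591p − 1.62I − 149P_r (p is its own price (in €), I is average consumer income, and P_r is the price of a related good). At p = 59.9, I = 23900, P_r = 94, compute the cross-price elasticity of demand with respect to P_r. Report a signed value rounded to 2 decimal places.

-0.39

At the given values, Q_d = 124000 − 591(59.9) − 1.62(23900) − 149(94) = 35875.1.
∂Q_d/∂P_r = -149.
E = (-149) × (94/35875.1) = -0.3904…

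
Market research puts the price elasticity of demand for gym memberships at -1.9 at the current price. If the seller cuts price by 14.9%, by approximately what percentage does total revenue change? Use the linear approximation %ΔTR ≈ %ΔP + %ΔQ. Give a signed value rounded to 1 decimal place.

%ΔQ ≈ Ed × %ΔP = (-1.9) × (-14.9%) = +28.3100%
%ΔTR ≈ %ΔP + %ΔQ = (-14.9%) + (+28.3100%) = +13.4100%

+13.4%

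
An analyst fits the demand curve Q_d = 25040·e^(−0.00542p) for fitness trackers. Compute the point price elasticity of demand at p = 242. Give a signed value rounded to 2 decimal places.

dQ_d/dp = −0.00542·Q_d = -36.5591. At p = 242, Q_d = 6745.22.
Ed = (dQ_d/dp)·(p/Q_d) = (-36.5591) × (242/6745.22) = -1.3116…

-1.31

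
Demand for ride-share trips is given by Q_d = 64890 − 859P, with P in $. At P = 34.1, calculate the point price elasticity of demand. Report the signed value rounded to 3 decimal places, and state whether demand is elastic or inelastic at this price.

dQ_d/dP = −859. At P = 34.1, Q_d = 64890 − 859(34.1) = 35598.1.
Ed = (dQ_d/dP)·(P/Q_d) = −859 × (34.1/35598.1) = -0.82285…
|Ed| = 0.823 < 1, so demand is inelastic.

-0.823; inelastic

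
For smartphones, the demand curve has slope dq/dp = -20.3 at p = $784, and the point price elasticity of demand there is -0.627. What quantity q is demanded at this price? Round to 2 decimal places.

25383.09

Ed = (dq/dp)·(p/q) ⇒ q = (dq/dp)·p/Ed = (-20.3)·784/(-0.627) = 25383.0940…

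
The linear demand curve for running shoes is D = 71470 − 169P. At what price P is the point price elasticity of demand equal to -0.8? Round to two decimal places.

Ed = −169P/(71470 − 169P). Set this equal to -0.8:
169P = 0.8·(71470 − 169P) ⇒ 169P(1 + 0.8) = 0.8·71470
P = 0.8·71470 / (169·1.8) = 187.9552…

187.96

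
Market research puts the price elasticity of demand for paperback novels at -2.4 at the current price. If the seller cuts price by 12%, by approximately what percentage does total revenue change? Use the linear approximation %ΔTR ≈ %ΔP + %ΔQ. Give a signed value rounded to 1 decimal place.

%ΔQ ≈ Ed × %ΔP = (-2.4) × (-12%) = +28.8000%
%ΔTR ≈ %ΔP + %ΔQ = (-12%) + (+28.8000%) = +16.8000%

+16.8%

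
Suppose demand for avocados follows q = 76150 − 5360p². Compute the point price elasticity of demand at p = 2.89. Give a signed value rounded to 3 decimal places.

-2.853

dq/dp = −2·5360·p = -30980.8. At p = 2.89, q = 31382.744.
Ed = (dq/dp)·(p/q) = (-30980.8) × (2.89/31382.744) = -2.85298…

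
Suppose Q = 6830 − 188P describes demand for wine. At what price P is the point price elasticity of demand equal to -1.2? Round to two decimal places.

19.82

Ed = −188P/(6830 − 188P). Set this equal to -1.2:
188P = 1.2·(6830 − 188P) ⇒ 188P(1 + 1.2) = 1.2·6830
P = 1.2·6830 / (188·2.2) = 19.8162…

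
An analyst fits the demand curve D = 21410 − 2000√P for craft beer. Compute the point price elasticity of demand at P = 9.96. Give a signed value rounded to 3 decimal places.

dD/dP = −2000/(2√P) = -316.862. At P = 9.96, D = 15098.1.
Ed = (dD/dP)·(P/D) = (-316.862) × (9.96/15098.1) = -0.20902…

-0.209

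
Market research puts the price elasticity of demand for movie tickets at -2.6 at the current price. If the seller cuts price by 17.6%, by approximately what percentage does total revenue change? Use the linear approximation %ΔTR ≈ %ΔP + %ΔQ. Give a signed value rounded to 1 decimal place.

%ΔQ ≈ Ed × %ΔP = (-2.6) × (-17.6%) = +45.7600%
%ΔTR ≈ %ΔP + %ΔQ = (-17.6%) + (+45.7600%) = +28.1600%

+28.2%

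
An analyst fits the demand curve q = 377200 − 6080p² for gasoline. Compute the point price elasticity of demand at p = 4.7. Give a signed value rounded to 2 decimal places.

dq/dp = −2·6080·p = -57152. At p = 4.7, q = 242892.8.
Ed = (dq/dp)·(p/q) = (-57152) × (4.7/242892.8) = -1.1058…

-1.11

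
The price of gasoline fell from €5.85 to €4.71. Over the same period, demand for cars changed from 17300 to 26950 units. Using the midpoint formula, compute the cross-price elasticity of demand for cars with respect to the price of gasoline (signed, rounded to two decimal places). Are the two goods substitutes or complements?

-2.02; complements

%ΔQ_{cars} = (26950 − 17300)/avg = 9650/22125 = 0.436158…
%ΔP_{gasoline} = (4.71 − 5.85)/avg = -1.14/5.28 = -0.215909…
E_cross = (9650/22125) / (-1.14/5.28) = -2.0201…
E_cross < 0 ⇒ the goods are complements.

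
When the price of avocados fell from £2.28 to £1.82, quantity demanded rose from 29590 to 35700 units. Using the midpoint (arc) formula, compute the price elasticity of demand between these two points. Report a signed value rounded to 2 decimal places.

-0.83

%ΔQ = (35700 − 29590) / [(29590 + 35700)/2] = 6110/32645 = 0.187164…
%ΔP = (1.82 − 2.28) / [(2.28 + 1.82)/2] = -0.46/2.05 = -0.224390…
Arc Ed = %ΔQ / %ΔP = (6110/32645) / (-0.46/2.05) = -0.8341…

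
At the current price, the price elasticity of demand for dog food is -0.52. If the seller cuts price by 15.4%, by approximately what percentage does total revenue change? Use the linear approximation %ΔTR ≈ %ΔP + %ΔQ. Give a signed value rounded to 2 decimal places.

-7.39%

%ΔQ ≈ Ed × %ΔP = (-0.52) × (-15.4%) = +8.0080%
%ΔTR ≈ %ΔP + %ΔQ = (-15.4%) + (+8.0080%) = -7.3920%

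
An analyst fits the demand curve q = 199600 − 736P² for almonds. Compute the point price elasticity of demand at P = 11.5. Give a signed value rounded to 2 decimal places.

dq/dP = −2·736·P = -16928. At P = 11.5, q = 102264.
Ed = (dq/dP)·(P/q) = (-16928) × (11.5/102264) = -1.9036…

-1.90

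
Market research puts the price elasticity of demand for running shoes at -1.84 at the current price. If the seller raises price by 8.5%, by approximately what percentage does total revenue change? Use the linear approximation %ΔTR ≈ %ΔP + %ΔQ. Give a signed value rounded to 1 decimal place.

-7.1%

%ΔQ ≈ Ed × %ΔP = (-1.84) × (+8.5%) = -15.6400%
%ΔTR ≈ %ΔP + %ΔQ = (+8.5%) + (-15.6400%) = -7.1400%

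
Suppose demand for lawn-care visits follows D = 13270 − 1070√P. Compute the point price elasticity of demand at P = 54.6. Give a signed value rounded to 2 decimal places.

dD/dP = −1070/(2√P) = -72.4031. At P = 54.6, D = 5363.58.
Ed = (dD/dP)·(P/D) = (-72.4031) × (54.6/5363.58) = -0.7370…

-0.74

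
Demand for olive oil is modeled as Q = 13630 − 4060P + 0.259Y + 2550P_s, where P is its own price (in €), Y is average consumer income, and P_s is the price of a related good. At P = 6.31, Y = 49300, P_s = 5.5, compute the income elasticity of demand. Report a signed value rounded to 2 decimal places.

At the given values, Q = 13630 − 4060(6.31) + 0.259(49300) + 2550(5.5) = 14805.1.
∂Q/∂Y = 0.259.
E = (0.259) × (49300/14805.1) = 0.8624…

0.86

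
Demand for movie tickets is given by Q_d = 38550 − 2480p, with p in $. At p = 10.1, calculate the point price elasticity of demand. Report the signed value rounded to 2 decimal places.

-1.86

dQ_d/dp = −2480. At p = 10.1, Q_d = 38550 − 2480(10.1) = 13502.
Ed = (dQ_d/dp)·(p/Q_d) = −2480 × (10.1/13502) = -1.8551…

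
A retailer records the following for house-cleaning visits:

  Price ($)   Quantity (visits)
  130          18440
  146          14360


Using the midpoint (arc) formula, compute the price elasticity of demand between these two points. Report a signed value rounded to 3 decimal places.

%ΔQ = (14360 − 18440) / [(18440 + 14360)/2] = -4080/16400 = -0.248780…
%ΔP = (146 − 130) / [(130 + 146)/2] = 16/138 = 0.115942…
Arc Ed = %ΔQ / %ΔP = (-4080/16400) / (16/138) = -2.14573…

-2.146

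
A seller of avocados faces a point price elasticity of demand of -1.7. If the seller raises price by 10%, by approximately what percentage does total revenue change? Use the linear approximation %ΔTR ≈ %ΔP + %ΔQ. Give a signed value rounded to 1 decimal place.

-7.0%

%ΔQ ≈ Ed × %ΔP = (-1.7) × (+10%) = -17.0000%
%ΔTR ≈ %ΔP + %ΔQ = (+10%) + (-17.0000%) = -7.0000%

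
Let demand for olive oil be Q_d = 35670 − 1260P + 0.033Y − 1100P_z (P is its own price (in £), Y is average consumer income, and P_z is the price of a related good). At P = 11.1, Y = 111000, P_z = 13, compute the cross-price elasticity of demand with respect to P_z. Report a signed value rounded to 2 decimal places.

At the given values, Q_d = 35670 − 1260(11.1) + 0.033(111000) − 1100(13) = 11047.
∂Q_d/∂P_z = -1100.
E = (-1100) × (13/11047) = -1.2944…

-1.29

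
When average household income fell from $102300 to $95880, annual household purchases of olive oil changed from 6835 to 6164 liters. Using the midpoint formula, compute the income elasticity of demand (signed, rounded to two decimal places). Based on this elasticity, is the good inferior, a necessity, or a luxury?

1.59; luxury

%ΔQ = (6164 − 6835)/[( 6835 + 6164)/2] = -671/6499.5 = -0.103238…
%ΔIncome = (95880 − 102300)/[( 102300 + 95880)/2] = -6420/99090 = -0.064789…
E_income = (-671/6499.5) / (-6420/99090) = 1.5934…
E_income > 1 ⇒ normal good, luxury.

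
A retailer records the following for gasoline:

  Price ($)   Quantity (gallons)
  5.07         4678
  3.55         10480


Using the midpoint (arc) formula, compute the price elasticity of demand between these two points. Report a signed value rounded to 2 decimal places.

-2.17

%ΔQ = (10480 − 4678) / [(4678 + 10480)/2] = 5802/7579 = 0.765536…
%ΔP = (3.55 − 5.07) / [(5.07 + 3.55)/2] = -1.52/4.31 = -0.352668…
Arc Ed = %ΔQ / %ΔP = (5802/7579) / (-1.52/4.31) = -2.1706…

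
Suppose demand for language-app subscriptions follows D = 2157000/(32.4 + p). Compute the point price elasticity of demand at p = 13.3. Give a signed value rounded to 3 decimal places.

-0.291

dD/dp = −2157000/(32.4 + p)² = -1032.8. At p = 13.3, D = 47199.1.
Ed = (dD/dp)·(p/D) = (-1032.8) × (13.3/47199.1) = -0.29102…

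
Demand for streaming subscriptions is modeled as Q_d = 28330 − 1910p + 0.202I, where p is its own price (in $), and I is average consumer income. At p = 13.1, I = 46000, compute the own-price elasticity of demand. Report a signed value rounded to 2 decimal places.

-1.99

At the given values, Q_d = 28330 − 1910(13.1) + 0.202(46000) = 12601.
∂Q_d/∂p = −1910.
E = (-1910) × (13.1/12601) = -1.9856…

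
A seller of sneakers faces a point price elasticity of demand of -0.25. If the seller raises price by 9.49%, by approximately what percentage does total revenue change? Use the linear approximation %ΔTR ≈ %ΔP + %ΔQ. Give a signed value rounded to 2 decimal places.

+7.12%

%ΔQ ≈ Ed × %ΔP = (-0.25) × (+9.49%) = -2.3725%
%ΔTR ≈ %ΔP + %ΔQ = (+9.49%) + (-2.3725%) = +7.1175%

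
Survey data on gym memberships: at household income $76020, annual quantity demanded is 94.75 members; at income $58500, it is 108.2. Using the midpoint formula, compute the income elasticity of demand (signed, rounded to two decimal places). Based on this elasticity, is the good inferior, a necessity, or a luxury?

-0.51; inferior

%ΔQ = (108.2 − 94.75)/[( 94.75 + 108.2)/2] = 13.45/101.475 = 0.132544…
%ΔIncome = (58500 − 76020)/[( 76020 + 58500)/2] = -17520/67260 = -0.260481…
E_income = (13.45/101.475) / (-17520/67260) = -0.5088…
E_income < 0 ⇒ inferior good.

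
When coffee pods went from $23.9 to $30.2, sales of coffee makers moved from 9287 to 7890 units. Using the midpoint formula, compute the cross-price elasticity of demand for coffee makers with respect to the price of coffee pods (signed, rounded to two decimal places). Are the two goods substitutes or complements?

-0.70; complements

%ΔQ_{coffee makers} = (7890 − 9287)/avg = -1397/8588.5 = -0.162659…
%ΔP_{coffee pods} = (30.2 − 23.9)/avg = 6.3/27.05 = 0.232902…
E_cross = (-1397/8588.5) / (6.3/27.05) = -0.6984…
E_cross < 0 ⇒ the goods are complements.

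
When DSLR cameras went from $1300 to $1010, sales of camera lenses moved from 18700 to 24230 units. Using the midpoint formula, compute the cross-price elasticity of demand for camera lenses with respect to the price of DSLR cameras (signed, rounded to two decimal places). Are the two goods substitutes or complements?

-1.03; complements

%ΔQ_{camera lenses} = (24230 − 18700)/avg = 5530/21465 = 0.257628…
%ΔP_{DSLR cameras} = (1010 − 1300)/avg = -290/1155 = -0.251082…
E_cross = (5530/21465) / (-290/1155) = -1.0260…
E_cross < 0 ⇒ the goods are complements.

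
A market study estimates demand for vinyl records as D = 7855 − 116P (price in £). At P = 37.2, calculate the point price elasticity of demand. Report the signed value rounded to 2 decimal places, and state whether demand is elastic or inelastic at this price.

-1.22; elastic

dD/dP = −116. At P = 37.2, D = 7855 − 116(37.2) = 3539.8.
Ed = (dD/dP)·(P/D) = −116 × (37.2/3539.8) = -1.2190…
|Ed| = 1.22 > 1, so demand is elastic.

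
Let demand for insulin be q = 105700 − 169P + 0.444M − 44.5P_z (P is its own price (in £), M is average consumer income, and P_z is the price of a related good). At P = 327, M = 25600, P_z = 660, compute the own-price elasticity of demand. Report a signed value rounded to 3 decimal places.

At the given values, q = 105700 − 169(327) + 0.444(25600) − 44.5(660) = 32433.4.
∂q/∂P = −169.
E = (-169) × (327/32433.4) = -1.70389…

-1.704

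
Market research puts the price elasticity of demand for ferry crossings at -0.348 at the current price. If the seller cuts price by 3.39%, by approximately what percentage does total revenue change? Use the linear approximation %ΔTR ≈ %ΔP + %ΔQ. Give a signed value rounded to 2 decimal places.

-2.21%

%ΔQ ≈ Ed × %ΔP = (-0.348) × (-3.39%) = +1.1797%
%ΔTR ≈ %ΔP + %ΔQ = (-3.39%) + (+1.1797%) = -2.2103%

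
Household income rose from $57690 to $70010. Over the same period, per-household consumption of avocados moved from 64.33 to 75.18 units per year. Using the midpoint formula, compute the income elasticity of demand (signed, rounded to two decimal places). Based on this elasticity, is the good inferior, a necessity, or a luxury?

%ΔQ = (75.18 − 64.33)/[( 64.33 + 75.18)/2] = 10.85/69.755 = 0.155544…
%ΔIncome = (70010 − 57690)/[( 57690 + 70010)/2] = 12320/63850 = 0.192952…
E_income = (10.85/69.755) / (12320/63850) = 0.8061…
0 < E_income < 1 ⇒ normal good, necessity.

0.81; necessity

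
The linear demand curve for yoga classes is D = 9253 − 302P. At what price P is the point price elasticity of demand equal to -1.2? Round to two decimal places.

16.71

Ed = −302P/(9253 − 302P). Set this equal to -1.2:
302P = 1.2·(9253 − 302P) ⇒ 302P(1 + 1.2) = 1.2·9253
P = 1.2·9253 / (302·2.2) = 16.7122…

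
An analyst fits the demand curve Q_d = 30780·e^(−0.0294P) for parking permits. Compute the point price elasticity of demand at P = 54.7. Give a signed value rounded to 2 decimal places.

-1.61

dQ_d/dP = −0.0294·Q_d = -181.214. At P = 54.7, Q_d = 6163.75.
Ed = (dQ_d/dP)·(P/Q_d) = (-181.214) × (54.7/6163.75) = -1.6081…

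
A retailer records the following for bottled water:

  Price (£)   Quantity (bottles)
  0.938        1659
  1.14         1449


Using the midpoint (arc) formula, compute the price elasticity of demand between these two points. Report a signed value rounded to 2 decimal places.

-0.70

%ΔQ = (1449 − 1659) / [(1659 + 1449)/2] = -210/1554 = -0.135135…
%ΔP = (1.14 − 0.938) / [(0.938 + 1.14)/2] = 0.202/1.039 = 0.194417…
Arc Ed = %ΔQ / %ΔP = (-210/1554) / (0.202/1.039) = -0.6950…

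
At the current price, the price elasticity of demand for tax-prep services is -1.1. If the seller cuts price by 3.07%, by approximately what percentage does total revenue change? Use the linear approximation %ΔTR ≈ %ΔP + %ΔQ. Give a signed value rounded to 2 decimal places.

+0.31%

%ΔQ ≈ Ed × %ΔP = (-1.1) × (-3.07%) = +3.3770%
%ΔTR ≈ %ΔP + %ΔQ = (-3.07%) + (+3.3770%) = +0.3070%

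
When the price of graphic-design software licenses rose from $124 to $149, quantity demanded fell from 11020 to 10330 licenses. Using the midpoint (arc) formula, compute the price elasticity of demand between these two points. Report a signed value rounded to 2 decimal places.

%ΔQ = (10330 − 11020) / [(11020 + 10330)/2] = -690/10675 = -0.064637…
%ΔP = (149 − 124) / [(124 + 149)/2] = 25/136.5 = 0.183150…
Arc Ed = %ΔQ / %ΔP = (-690/10675) / (25/136.5) = -0.3529…

-0.35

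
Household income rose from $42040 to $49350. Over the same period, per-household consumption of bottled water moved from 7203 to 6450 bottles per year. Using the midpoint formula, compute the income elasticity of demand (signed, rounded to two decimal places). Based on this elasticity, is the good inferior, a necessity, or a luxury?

%ΔQ = (6450 − 7203)/[( 7203 + 6450)/2] = -753/6826.5 = -0.110305…
%ΔIncome = (49350 − 42040)/[( 42040 + 49350)/2] = 7310/45695 = 0.159973…
E_income = (-753/6826.5) / (7310/45695) = -0.6895…
E_income < 0 ⇒ inferior good.

-0.69; inferior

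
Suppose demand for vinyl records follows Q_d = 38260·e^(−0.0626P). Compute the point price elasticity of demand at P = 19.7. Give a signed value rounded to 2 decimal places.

dQ_d/dP = −0.0626·Q_d = -697.812. At P = 19.7, Q_d = 11147.2.
Ed = (dQ_d/dP)·(P/Q_d) = (-697.812) × (19.7/11147.2) = -1.2332…

-1.23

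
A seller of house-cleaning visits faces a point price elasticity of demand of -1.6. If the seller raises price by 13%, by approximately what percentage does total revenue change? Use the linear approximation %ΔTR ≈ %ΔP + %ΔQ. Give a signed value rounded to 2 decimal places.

%ΔQ ≈ Ed × %ΔP = (-1.6) × (+13%) = -20.8000%
%ΔTR ≈ %ΔP + %ΔQ = (+13%) + (-20.8000%) = -7.8000%

-7.80%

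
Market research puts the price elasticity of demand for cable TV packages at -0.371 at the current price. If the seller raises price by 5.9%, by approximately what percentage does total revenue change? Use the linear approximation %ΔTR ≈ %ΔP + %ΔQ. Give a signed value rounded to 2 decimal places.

%ΔQ ≈ Ed × %ΔP = (-0.371) × (+5.9%) = -2.1889%
%ΔTR ≈ %ΔP + %ΔQ = (+5.9%) + (-2.1889%) = +3.7111%

+3.71%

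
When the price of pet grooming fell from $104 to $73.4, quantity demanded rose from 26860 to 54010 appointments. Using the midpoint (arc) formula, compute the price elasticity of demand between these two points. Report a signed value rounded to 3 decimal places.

-1.946

%ΔQ = (54010 − 26860) / [(26860 + 54010)/2] = 27150/40435 = 0.671448…
%ΔP = (73.4 − 104) / [(104 + 73.4)/2] = -30.6/88.7 = -0.344983…
Arc Ed = %ΔQ / %ΔP = (27150/40435) / (-30.6/88.7) = -1.94632…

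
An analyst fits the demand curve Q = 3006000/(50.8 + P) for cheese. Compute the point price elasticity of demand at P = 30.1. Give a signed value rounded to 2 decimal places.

-0.37

dQ/dP = −3006000/(50.8 + P)² = -459.295. At P = 30.1, Q = 37157.
Ed = (dQ/dP)·(P/Q) = (-459.295) × (30.1/37157) = -0.3720…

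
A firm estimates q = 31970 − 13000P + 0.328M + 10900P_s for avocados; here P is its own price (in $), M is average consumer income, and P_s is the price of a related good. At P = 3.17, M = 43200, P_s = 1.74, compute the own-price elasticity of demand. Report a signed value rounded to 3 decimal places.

-1.725

At the given values, q = 31970 − 13000(3.17) + 0.328(43200) + 10900(1.74) = 23895.6.
∂q/∂P = −13000.
E = (-13000) × (3.17/23895.6) = -1.72458…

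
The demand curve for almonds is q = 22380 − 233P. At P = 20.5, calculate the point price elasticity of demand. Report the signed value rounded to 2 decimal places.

-0.27

dq/dP = −233. At P = 20.5, q = 22380 − 233(20.5) = 17603.5.
Ed = (dq/dP)·(P/q) = −233 × (20.5/17603.5) = -0.2713…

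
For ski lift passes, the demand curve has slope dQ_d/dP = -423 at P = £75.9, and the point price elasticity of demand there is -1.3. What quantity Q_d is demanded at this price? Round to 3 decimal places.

Ed = (dQ_d/dP)·(P/Q_d) ⇒ Q_d = (dQ_d/dP)·P/Ed = (-423)·75.9/(-1.3) = 24696.69230…

24696.692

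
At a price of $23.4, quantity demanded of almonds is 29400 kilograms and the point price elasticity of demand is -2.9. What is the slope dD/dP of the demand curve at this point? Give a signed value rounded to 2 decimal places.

Ed = (dD/dP)·(P/D) ⇒ dD/dP = Ed·D/P = (-2.9)·29400/23.4 = -3643.5897…

-3643.59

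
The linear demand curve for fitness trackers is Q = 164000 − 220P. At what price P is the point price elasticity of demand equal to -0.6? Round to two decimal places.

279.55

Ed = −220P/(164000 − 220P). Set this equal to -0.6:
220P = 0.6·(164000 − 220P) ⇒ 220P(1 + 0.6) = 0.6·164000
P = 0.6·164000 / (220·1.6) = 279.5454…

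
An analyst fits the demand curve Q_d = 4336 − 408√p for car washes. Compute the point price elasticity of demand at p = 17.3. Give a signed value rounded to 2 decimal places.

-0.32

dQ_d/dp = −408/(2√p) = -49.0464. At p = 17.3, Q_d = 2638.99.
Ed = (dQ_d/dp)·(p/Q_d) = (-49.0464) × (17.3/2638.99) = -0.3215…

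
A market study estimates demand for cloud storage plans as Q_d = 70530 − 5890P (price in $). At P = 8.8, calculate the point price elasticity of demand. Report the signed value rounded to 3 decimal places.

-2.772

dQ_d/dP = −5890. At P = 8.8, Q_d = 70530 − 5890(8.8) = 18698.
Ed = (dQ_d/dP)·(P/Q_d) = −5890 × (8.8/18698) = -2.77206…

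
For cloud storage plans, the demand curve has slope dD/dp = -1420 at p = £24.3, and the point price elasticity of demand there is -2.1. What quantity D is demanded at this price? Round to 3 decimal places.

Ed = (dD/dp)·(p/D) ⇒ D = (dD/dp)·p/Ed = (-1420)·24.3/(-2.1) = 16431.42857…

16431.429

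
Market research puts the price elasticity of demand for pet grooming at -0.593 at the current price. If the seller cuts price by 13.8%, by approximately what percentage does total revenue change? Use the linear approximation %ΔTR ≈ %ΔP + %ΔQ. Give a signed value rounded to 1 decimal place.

-5.6%

%ΔQ ≈ Ed × %ΔP = (-0.593) × (-13.8%) = +8.1834%
%ΔTR ≈ %ΔP + %ΔQ = (-13.8%) + (+8.1834%) = -5.6166%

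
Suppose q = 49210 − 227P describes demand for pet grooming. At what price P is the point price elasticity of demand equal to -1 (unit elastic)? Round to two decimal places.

Ed = −227P/(49210 − 227P). Set this equal to -1:
227P = 1·(49210 − 227P) ⇒ 227P(1 + 1) = 1·49210
P = 1·49210 / (227·2) = 108.3920…

108.39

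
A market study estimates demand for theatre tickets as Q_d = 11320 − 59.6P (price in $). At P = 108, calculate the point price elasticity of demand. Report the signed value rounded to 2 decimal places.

dQ_d/dP = −59.6. At P = 108, Q_d = 11320 − 59.6(108) = 4883.2.
Ed = (dQ_d/dP)·(P/Q_d) = −59.6 × (108/4883.2) = -1.3181…

-1.32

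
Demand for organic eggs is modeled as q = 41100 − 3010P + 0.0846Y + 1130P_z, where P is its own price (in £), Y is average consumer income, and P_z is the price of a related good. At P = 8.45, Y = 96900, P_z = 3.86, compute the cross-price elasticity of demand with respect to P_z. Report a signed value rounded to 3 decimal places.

At the given values, q = 41100 − 3010(8.45) + 0.0846(96900) + 1130(3.86) = 28225.04.
∂q/∂P_z = 1130.
E = (1130) × (3.86/28225.04) = 0.15453…

0.155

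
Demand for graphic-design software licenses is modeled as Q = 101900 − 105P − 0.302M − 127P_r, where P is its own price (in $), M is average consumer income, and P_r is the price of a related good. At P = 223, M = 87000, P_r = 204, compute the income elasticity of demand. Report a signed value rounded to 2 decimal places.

-1.00

At the given values, Q = 101900 − 105(223) − 0.302(87000) − 127(204) = 26303.
∂Q/∂M = -0.302.
E = (-0.302) × (87000/26303) = -0.9988…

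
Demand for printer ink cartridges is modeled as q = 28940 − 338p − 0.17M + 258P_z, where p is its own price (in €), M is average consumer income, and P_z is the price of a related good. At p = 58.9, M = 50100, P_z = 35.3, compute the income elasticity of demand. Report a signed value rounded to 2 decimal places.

At the given values, q = 28940 − 338(58.9) − 0.17(50100) + 258(35.3) = 9622.2.
∂q/∂M = -0.17.
E = (-0.17) × (50100/9622.2) = -0.8851…

-0.89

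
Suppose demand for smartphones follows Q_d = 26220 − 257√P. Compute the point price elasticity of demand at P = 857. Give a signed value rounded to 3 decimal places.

-0.201

dQ_d/dP = −257/(2√P) = -4.38948. At P = 857, Q_d = 18696.4.
Ed = (dQ_d/dP)·(P/Q_d) = (-4.38948) × (857/18696.4) = -0.20120…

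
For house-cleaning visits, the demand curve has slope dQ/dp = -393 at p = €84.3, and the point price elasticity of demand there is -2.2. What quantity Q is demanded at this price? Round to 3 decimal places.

Ed = (dQ/dp)·(p/Q) ⇒ Q = (dQ/dp)·p/Ed = (-393)·84.3/(-2.2) = 15059.04545…

15059.045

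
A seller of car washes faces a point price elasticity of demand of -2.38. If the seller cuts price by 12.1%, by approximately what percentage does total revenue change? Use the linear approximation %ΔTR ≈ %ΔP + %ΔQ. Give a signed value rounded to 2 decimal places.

%ΔQ ≈ Ed × %ΔP = (-2.38) × (-12.1%) = +28.7980%
%ΔTR ≈ %ΔP + %ΔQ = (-12.1%) + (+28.7980%) = +16.6980%

+16.70%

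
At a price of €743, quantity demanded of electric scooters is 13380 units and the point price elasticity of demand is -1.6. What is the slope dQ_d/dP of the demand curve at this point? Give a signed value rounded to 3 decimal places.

Ed = (dQ_d/dP)·(P/Q_d) ⇒ dQ_d/dP = Ed·Q_d/P = (-1.6)·13380/743 = -28.81292…

-28.813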